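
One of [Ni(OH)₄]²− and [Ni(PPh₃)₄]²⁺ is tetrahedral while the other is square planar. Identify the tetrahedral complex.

For [Ni(OH)₄]²−: Summing ligand charges against the −2 overall charge gives an oxidation state of +2 for nickel. Group 10 minus oxidation state 2 gives a d⁸ configuration. Hydroxide is a weak-field ligand. With weak-field ligands the CFSE gain from square planar is small, so a 3d d⁸ ion takes the sterically preferred tetrahedral geometry. → tetrahedral.
For [Ni(PPh₃)₄]²⁺: Ligand charges: triphenylphosphine is neutral. With an overall charge of +2 the nickel centre must be in the +2 oxidation state. Nickel is a group-10 element; Ni(II) is therefore d⁸. Triphenylphosphine is a strong-field ligand (high in the spectrochemical series). A 3d d⁸ ion with strong-field ligands gains enough CFSE to favour square planar over tetrahedral. → square planar.

[Ni(OH)₄]²−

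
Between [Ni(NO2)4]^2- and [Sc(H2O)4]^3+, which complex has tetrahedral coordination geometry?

For [Ni(NO2)4]^2-: Ligand charges: each nitro (N-bound nitrite) is −1. With an overall charge of −2 the nickel centre must be in the +2 oxidation state. Nickel is a group-10 element; Ni(II) is therefore d⁸. Nitro (N-bound nitrite) is a strong-field ligand (high in the spectrochemical series). A 3d d⁸ ion with strong-field ligands gains enough CFSE to favour square planar over tetrahedral. → square planar.
For [Sc(H2O)4]^3+: Water is neutral; balancing the +3 overall charge requires Sc(III). Group 3 minus oxidation state 3 gives a d⁰ configuration. A d⁰ ion has no crystal-field stabilisation preference between square planar and tetrahedral, so four ligands adopt the sterically favoured tetrahedral geometry. → tetrahedral.

[Sc(H2O)4]^3+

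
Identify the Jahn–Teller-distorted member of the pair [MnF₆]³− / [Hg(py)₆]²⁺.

[MnF₆]³−

[MnF₆]³−: Each fluoride is −1; balancing the −3 overall charge requires Mn(III). Manganese is a group-7 element; Mn(III) is therefore d⁴. Fluoride is a weak-field ligand for a first-row metal, so the complex is high-spin. The t₂g³e_g¹ (high-spin) configuration has an unevenly filled e_g set; the Jahn–Teller theorem predicts a tetragonal distortion (typically axial elongation) to lift the degeneracy.
[Hg(py)₆]²⁺: Pyridine is neutral; balancing the +2 overall charge requires Hg(II). Mercury is a group-12 element; Hg(II) is therefore d¹⁰. The d¹⁰ configuration leaves the e_g set evenly filled (or empty) — no strong Jahn–Teller driving force.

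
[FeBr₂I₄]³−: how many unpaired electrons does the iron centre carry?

Each bromide is −1; each iodide is −1; balancing the −3 overall charge requires Fe(III).
Fe sits in group 8, so the d-electron count is 8 − 3 = 5.
The spin state decides the count: Bromide and iodide are weak-field ligands for a first-row metal, so the complex is high-spin.
An octahedral high-spin d⁵ ion is t₂g³e_g², giving 5 unpaired electrons.

5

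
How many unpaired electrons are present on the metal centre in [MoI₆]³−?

Summing ligand charges against the −3 overall charge gives an oxidation state of +3 for molybdenum.
Group 6 minus oxidation state 3 gives a d³ configuration.
In an octahedral field the d³ configuration is t₂g³e_g⁰ (only one arrangement possible), giving 3 unpaired electrons.

3 unpaired electrons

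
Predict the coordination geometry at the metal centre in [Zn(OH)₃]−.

trigonal planar

Ligand charges: each hydroxide is −1. With an overall charge of −1 the zinc centre must be in the +2 oxidation state.
Zn sits in group 12, so the d-electron count is 12 − 2 = 10.
Coordination number: 3.
Three ligands around a d¹⁰ centre minimise repulsion in a trigonal-planar arrangement.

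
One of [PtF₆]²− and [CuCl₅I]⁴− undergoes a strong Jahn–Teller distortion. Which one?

[PtF₆]²−: Each fluoride is −1; balancing the −2 overall charge requires Pt(IV). Group 10 minus oxidation state 4 gives a d⁶ configuration. A 5d ion has a large Δₒ and is invariably low-spin. The d⁶ configuration leaves the e_g set evenly filled (or empty) — no strong Jahn–Teller driving force.
[CuCl₅I]⁴−: Summing ligand charges against the −4 overall charge gives an oxidation state of +2 for copper. Copper is a group-11 element; Cu(II) is therefore d⁹. The t₂g⁶e_g³ configuration has an unevenly filled e_g set; the Jahn–Teller theorem predicts a tetragonal distortion (typically axial elongation) to lift the degeneracy.

[CuCl₅I]⁴−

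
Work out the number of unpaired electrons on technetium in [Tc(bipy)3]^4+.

3 unpaired electrons

Ligand charges: 2,2′-bipyridine is neutral. With an overall charge of +4 the technetium centre must be in the +4 oxidation state.
Technetium is a group-7 element; Tc(IV) is therefore d³.
Counting donor atoms: 3×2,2′-bipyridine (bidentate) → 6 donors. Coordination number = 6.
In an octahedral field the d³ configuration is t₂g³e_g⁰ (only one arrangement possible), giving 3 unpaired electrons.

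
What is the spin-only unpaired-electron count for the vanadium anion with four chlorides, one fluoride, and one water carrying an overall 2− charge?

2

Each chloride is −1; each fluoride is −1; water is neutral; balancing the −2 overall charge requires V(III).
Group 5 minus oxidation state 3 gives a d² configuration.
In an octahedral field the d² configuration is t₂g²e_g⁰ (only one arrangement possible), giving 2 unpaired electrons.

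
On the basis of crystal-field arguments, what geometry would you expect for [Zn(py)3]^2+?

trigonal planar

Pyridine is neutral; balancing the +2 overall charge requires Zn(II).
Group 12 minus oxidation state 2 gives a d¹⁰ configuration.
With 3 monodentate ligands the coordination number is 3.
Three ligands around a d¹⁰ centre minimise repulsion in a trigonal-planar arrangement.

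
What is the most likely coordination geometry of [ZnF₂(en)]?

Each fluoride is −1; ethylenediamine is neutral; balancing the 0 overall charge requires Zn(II).
Group 12 minus oxidation state 2 gives a d¹⁰ configuration.
Counting donor atoms: 2×fluoride (monodentate) → 2 donors; 1×ethylenediamine (bidentate) → 2 donors. Coordination number = 4.
A d¹⁰ ion has no crystal-field stabilisation preference between square planar and tetrahedral, so four ligands adopt the sterically favoured tetrahedral geometry.

tetrahedral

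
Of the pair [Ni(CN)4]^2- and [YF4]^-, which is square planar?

For [Ni(CN)4]^2-: Ligand charges: each cyanide is −1. With an overall charge of −2 the nickel centre must be in the +2 oxidation state. Ni sits in group 10, so the d-electron count is 10 − 2 = 8. Cyanide is a strong-field ligand (high in the spectrochemical series). A 3d d⁸ ion with strong-field ligands gains enough CFSE to favour square planar over tetrahedral. → square planar.
For [YF4]^-: Each fluoride is −1; balancing the −1 overall charge requires Y(III). Y sits in group 3, so the d-electron count is 3 − 3 = 0. A d⁰ ion has no crystal-field stabilisation preference between square planar and tetrahedral, so four ligands adopt the sterically favoured tetrahedral geometry. → tetrahedral.

[Ni(CN)4]^2-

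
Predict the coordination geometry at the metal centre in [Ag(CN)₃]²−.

Summing ligand charges against the −2 overall charge gives an oxidation state of +1 for silver.
Group 11 minus oxidation state 1 gives a d¹⁰ configuration.
Coordination number: 3.
Three ligands around a d¹⁰ centre minimise repulsion in a trigonal-planar arrangement.

trigonal planar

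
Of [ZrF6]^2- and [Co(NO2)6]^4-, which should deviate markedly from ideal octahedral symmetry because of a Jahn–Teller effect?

[Co(NO2)6]^4-

[ZrF6]^2-: Summing ligand charges against the −2 overall charge gives an oxidation state of +4 for zirconium. Zr sits in group 4, so the d-electron count is 4 − 4 = 0. The d⁰ configuration leaves the e_g set evenly filled (or empty) — no strong Jahn–Teller driving force.
[Co(NO2)6]^4-: Each nitro (N-bound nitrite) is −1; balancing the −4 overall charge requires Co(II). Cobalt is a group-9 element; Co(II) is therefore d⁷. Nitro (N-bound nitrite) is a strong-field ligand (high in the spectrochemical series) for a first-row metal, so the complex is low-spin. The t₂g⁶e_g¹ (low-spin) configuration has an unevenly filled e_g set; the Jahn–Teller theorem predicts a tetragonal distortion (typically axial elongation) to lift the degeneracy.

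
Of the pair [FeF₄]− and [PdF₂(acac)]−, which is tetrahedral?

[FeF₄]−

For [FeF₄]−: Each fluoride is −1; balancing the −1 overall charge requires Fe(III). Fe sits in group 8, so the d-electron count is 8 − 3 = 5. A high-spin d⁵ ion has zero CFSE in either geometry, so four ligands adopt the sterically favoured tetrahedral geometry. → tetrahedral.
For [PdF₂(acac)]−: Each fluoride is −1; each acetylacetonate is −1; balancing the −1 overall charge requires Pd(II). Pd sits in group 10, so the d-electron count is 10 − 2 = 8. A 4d d⁸ ion has a large crystal-field splitting; square planar leaves the high-energy d_{x²−y²} orbital empty and maximises CFSE. → square planar.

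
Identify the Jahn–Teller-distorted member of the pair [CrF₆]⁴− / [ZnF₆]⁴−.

[CrF₆]⁴−: Summing ligand charges against the −4 overall charge gives an oxidation state of +2 for chromium. Chromium is a group-6 element; Cr(II) is therefore d⁴. Fluoride is a weak-field ligand for a first-row metal, so the complex is high-spin. The t₂g³e_g¹ (high-spin) configuration has an unevenly filled e_g set; the Jahn–Teller theorem predicts a tetragonal distortion (typically axial elongation) to lift the degeneracy.
[ZnF₆]⁴−: Summing ligand charges against the −4 overall charge gives an oxidation state of +2 for zinc. Zn sits in group 12, so the d-electron count is 12 − 2 = 10. The d¹⁰ configuration leaves the e_g set evenly filled (or empty) — no strong Jahn–Teller driving force.

[CrF₆]⁴−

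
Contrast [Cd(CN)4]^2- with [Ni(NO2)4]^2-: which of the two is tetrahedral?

[Cd(CN)4]^2-

For [Cd(CN)4]^2-: Summing ligand charges against the −2 overall charge gives an oxidation state of +2 for cadmium. Cadmium is a group-12 element; Cd(II) is therefore d¹⁰. A d¹⁰ ion has no crystal-field stabilisation preference between square planar and tetrahedral, so four ligands adopt the sterically favoured tetrahedral geometry. → tetrahedral.
For [Ni(NO2)4]^2-: Summing ligand charges against the −2 overall charge gives an oxidation state of +2 for nickel. Ni sits in group 10, so the d-electron count is 10 − 2 = 8. Nitro (N-bound nitrite) is a strong-field ligand (high in the spectrochemical series). A 3d d⁸ ion with strong-field ligands gains enough CFSE to favour square planar over tetrahedral. → square planar.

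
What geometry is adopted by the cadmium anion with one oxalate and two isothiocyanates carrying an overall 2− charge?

Each oxalate is −2; each isothiocyanate is −1; balancing the −2 overall charge requires Cd(II).
Cadmium is a group-12 element; Cd(II) is therefore d¹⁰.
Counting donor atoms: 1×oxalate (bidentate) → 2 donors; 2×isothiocyanate (monodentate) → 2 donors. Coordination number = 4.
A d¹⁰ ion has no crystal-field stabilisation preference between square planar and tetrahedral, so four ligands adopt the sterically favoured tetrahedral geometry.

tetrahedral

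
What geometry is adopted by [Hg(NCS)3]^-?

Each isothiocyanate is −1; balancing the −1 overall charge requires Hg(II).
Hg sits in group 12, so the d-electron count is 12 − 2 = 10.
Coordination number: 3.
Three ligands around a d¹⁰ centre minimise repulsion in a trigonal-planar arrangement.

trigonal planar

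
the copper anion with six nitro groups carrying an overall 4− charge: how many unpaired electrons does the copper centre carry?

Each nitro (N-bound nitrite) is −1; balancing the −4 overall charge requires Cu(II).
Cu sits in group 11, so the d-electron count is 11 − 2 = 9.
In an octahedral field the d⁹ configuration is t₂g⁶e_g³ (only one arrangement possible), giving 1 unpaired electron.

1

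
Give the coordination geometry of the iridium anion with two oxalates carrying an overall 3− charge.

Ligand charges: each oxalate is −2. With an overall charge of −3 the iridium centre must be in the +1 oxidation state.
Ir sits in group 9, so the d-electron count is 9 − 1 = 8.
Counting donor atoms: 2×oxalate (bidentate) → 4 donors. Coordination number = 4.
A 5d d⁸ ion has a large crystal-field splitting; square planar leaves the high-energy d_{x²−y²} orbital empty and maximises CFSE.

square planar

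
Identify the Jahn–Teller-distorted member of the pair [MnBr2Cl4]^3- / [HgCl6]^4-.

[MnBr2Cl4]^3-: Each bromide is −1; each chloride is −1; balancing the −3 overall charge requires Mn(III). Manganese is a group-7 element; Mn(III) is therefore d⁴. Bromide and chloride are weak-field ligands for a first-row metal, so the complex is high-spin. The t₂g³e_g¹ (high-spin) configuration has an unevenly filled e_g set; the Jahn–Teller theorem predicts a tetragonal distortion (typically axial elongation) to lift the degeneracy.
[HgCl6]^4-: Ligand charges: each chloride is −1. With an overall charge of −4 the mercury centre must be in the +2 oxidation state. Group 12 minus oxidation state 2 gives a d¹⁰ configuration. The d¹⁰ configuration leaves the e_g set evenly filled (or empty) — no strong Jahn–Teller driving force.

[MnBr2Cl4]^3-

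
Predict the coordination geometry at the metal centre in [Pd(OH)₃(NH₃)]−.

Ligand charges: each hydroxide is −1; ammonia is neutral. With an overall charge of −1 the palladium centre must be in the +2 oxidation state.
Palladium is a group-10 element; Pd(II) is therefore d⁸.
Coordination number: 4.
A 4d d⁸ ion has a large crystal-field splitting; square planar leaves the high-energy d_{x²−y²} orbital empty and maximises CFSE.

square planar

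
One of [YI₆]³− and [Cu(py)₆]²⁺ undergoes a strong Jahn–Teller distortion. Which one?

[YI₆]³−: Summing ligand charges against the −3 overall charge gives an oxidation state of +3 for yttrium. Yttrium is a group-3 element; Y(III) is therefore d⁰. The d⁰ configuration leaves the e_g set evenly filled (or empty) — no strong Jahn–Teller driving force.
[Cu(py)₆]²⁺: Pyridine is neutral; balancing the +2 overall charge requires Cu(II). Copper is a group-11 element; Cu(II) is therefore d⁹. The t₂g⁶e_g³ configuration has an unevenly filled e_g set; the Jahn–Teller theorem predicts a tetragonal distortion (typically axial elongation) to lift the degeneracy.

[Cu(py)₆]²⁺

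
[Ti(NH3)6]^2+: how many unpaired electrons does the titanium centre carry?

2

Ammonia is neutral; balancing the +2 overall charge requires Ti(II).
Ti sits in group 4, so the d-electron count is 4 − 2 = 2.
In an octahedral field the d² configuration is t₂g²e_g⁰ (only one arrangement possible), giving 2 unpaired electrons.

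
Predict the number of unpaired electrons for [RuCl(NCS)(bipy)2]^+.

Ligand charges: each chloride is −1; each isothiocyanate is −1; 2,2′-bipyridine is neutral. With an overall charge of +1 the ruthenium centre must be in the +3 oxidation state.
Group 8 minus oxidation state 3 gives a d⁵ configuration.
Counting donor atoms: 1×chloride (monodentate) → 1 donor; 1×isothiocyanate (monodentate) → 1 donor; 2×2,2′-bipyridine (bidentate) → 4 donors. Coordination number = 6.
The spin state decides the count: a 4d ion has a large Δₒ and is invariably low-spin.
An octahedral low-spin d⁵ ion is t₂g⁵e_g⁰, giving 1 unpaired electron.

1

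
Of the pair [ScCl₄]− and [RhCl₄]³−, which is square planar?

For [ScCl₄]−: Each chloride is −1; balancing the −1 overall charge requires Sc(III). Group 3 minus oxidation state 3 gives a d⁰ configuration. A d⁰ ion has no crystal-field stabilisation preference between square planar and tetrahedral, so four ligands adopt the sterically favoured tetrahedral geometry. → tetrahedral.
For [RhCl₄]³−: Ligand charges: each chloride is −1. With an overall charge of −3 the rhodium centre must be in the +1 oxidation state. Rhodium is a group-9 element; Rh(I) is therefore d⁸. A 4d d⁸ ion has a large crystal-field splitting; square planar leaves the high-energy d_{x²−y²} orbital empty and maximises CFSE. → square planar.

[RhCl₄]³−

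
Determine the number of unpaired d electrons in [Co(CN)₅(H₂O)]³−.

Each cyanide is −1; water is neutral; balancing the −3 overall charge requires Co(II).
Cobalt is a group-9 element; Co(II) is therefore d⁷.
The spin state decides the count: Cyanide is a strong-field ligand (high in the spectrochemical series) for a first-row metal, so the complex is low-spin.
An octahedral low-spin d⁷ ion is t₂g⁶e_g¹, giving 1 unpaired electron.

1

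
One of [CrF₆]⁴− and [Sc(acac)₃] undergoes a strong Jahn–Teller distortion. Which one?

[CrF₆]⁴−: Ligand charges: each fluoride is −1. With an overall charge of −4 the chromium centre must be in the +2 oxidation state. Chromium is a group-6 element; Cr(II) is therefore d⁴. Fluoride is a weak-field ligand for a first-row metal, so the complex is high-spin. The t₂g³e_g¹ (high-spin) configuration has an unevenly filled e_g set; the Jahn–Teller theorem predicts a tetragonal distortion (typically axial elongation) to lift the degeneracy.
[Sc(acac)₃]: Each acetylacetonate is −1; balancing the 0 overall charge requires Sc(III). Group 3 minus oxidation state 3 gives a d⁰ configuration. The d⁰ configuration leaves the e_g set evenly filled (or empty) — no strong Jahn–Teller driving force.

[CrF₆]⁴−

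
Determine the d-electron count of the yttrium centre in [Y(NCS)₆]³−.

d⁰

Summing ligand charges against the −3 overall charge gives an oxidation state of +3 for yttrium.
Y sits in group 3, so the d-electron count is 3 − 3 = 0.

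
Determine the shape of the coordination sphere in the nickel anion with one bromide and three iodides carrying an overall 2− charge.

tetrahedral

Summing ligand charges against the −2 overall charge gives an oxidation state of +2 for nickel.
Ni sits in group 10, so the d-electron count is 10 − 2 = 8.
Coordination number: 4.
Bromide and iodide are weak-field ligands.
With weak-field ligands the CFSE gain from square planar is small, so a 3d d⁸ ion takes the sterically preferred tetrahedral geometry.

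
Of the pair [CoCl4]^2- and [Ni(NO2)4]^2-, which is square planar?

[Ni(NO2)4]^2-

For [CoCl4]^2-: Summing ligand charges against the −2 overall charge gives an oxidation state of +2 for cobalt. Co sits in group 9, so the d-electron count is 9 − 2 = 7. For a high-spin 3d d⁷ ion with weak-field ligands the small Δₜ gives little square-planar CFSE advantage, so four ligands adopt the sterically favoured tetrahedral geometry. → tetrahedral.
For [Ni(NO2)4]^2-: Each nitro (N-bound nitrite) is −1; balancing the −2 overall charge requires Ni(II). Nickel is a group-10 element; Ni(II) is therefore d⁸. Nitro (N-bound nitrite) is a strong-field ligand (high in the spectrochemical series). A 3d d⁸ ion with strong-field ligands gains enough CFSE to favour square planar over tetrahedral. → square planar.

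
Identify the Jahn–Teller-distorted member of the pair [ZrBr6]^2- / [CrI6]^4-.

[ZrBr6]^2-: Each bromide is −1; balancing the −2 overall charge requires Zr(IV). Group 4 minus oxidation state 4 gives a d⁰ configuration. The d⁰ configuration leaves the e_g set evenly filled (or empty) — no strong Jahn–Teller driving force.
[CrI6]^4-: Each iodide is −1; balancing the −4 overall charge requires Cr(II). Chromium is a group-6 element; Cr(II) is therefore d⁴. Iodide is a weak-field ligand for a first-row metal, so the complex is high-spin. The t₂g³e_g¹ (high-spin) configuration has an unevenly filled e_g set; the Jahn–Teller theorem predicts a tetragonal distortion (typically axial elongation) to lift the degeneracy.

[CrI6]^4-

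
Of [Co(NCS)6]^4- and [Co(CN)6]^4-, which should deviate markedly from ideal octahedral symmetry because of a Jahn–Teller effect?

[Co(NCS)6]^4-: Summing ligand charges against the −4 overall charge gives an oxidation state of +2 for cobalt. Co sits in group 9, so the d-electron count is 9 − 2 = 7. Isothiocyanate is a weak-field ligand for a first-row metal, so the complex is high-spin. The d⁷ configuration leaves the e_g set evenly filled (or empty) — no strong Jahn–Teller driving force.
[Co(CN)6]^4-: Ligand charges: each cyanide is −1. With an overall charge of −4 the cobalt centre must be in the +2 oxidation state. Group 9 minus oxidation state 2 gives a d⁷ configuration. Cyanide is a strong-field ligand (high in the spectrochemical series) for a first-row metal, so the complex is low-spin. The t₂g⁶e_g¹ (low-spin) configuration has an unevenly filled e_g set; the Jahn–Teller theorem predicts a tetragonal distortion (typically axial elongation) to lift the degeneracy.

[Co(CN)6]^4-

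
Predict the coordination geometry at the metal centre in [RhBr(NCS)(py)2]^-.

Summing ligand charges against the −1 overall charge gives an oxidation state of +1 for rhodium.
Rhodium is a group-9 element; Rh(I) is therefore d⁸.
Coordination number: 4.
A 4d d⁸ ion has a large crystal-field splitting; square planar leaves the high-energy d_{x²−y²} orbital empty and maximises CFSE.

square planar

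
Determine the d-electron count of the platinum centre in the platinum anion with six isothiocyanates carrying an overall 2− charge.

Each isothiocyanate is −1; balancing the −2 overall charge requires Pt(IV).
Pt sits in group 10, so the d-electron count is 10 − 4 = 6.

d6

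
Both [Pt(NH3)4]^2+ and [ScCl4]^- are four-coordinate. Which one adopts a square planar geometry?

[Pt(NH3)4]^2+

For [Pt(NH3)4]^2+: Summing ligand charges against the +2 overall charge gives an oxidation state of +2 for platinum. Pt sits in group 10, so the d-electron count is 10 − 2 = 8. A 5d d⁸ ion has a large crystal-field splitting; square planar leaves the high-energy d_{x²−y²} orbital empty and maximises CFSE. → square planar.
For [ScCl4]^-: Each chloride is −1; balancing the −1 overall charge requires Sc(III). Group 3 minus oxidation state 3 gives a d⁰ configuration. A d⁰ ion has no crystal-field stabilisation preference between square planar and tetrahedral, so four ligands adopt the sterically favoured tetrahedral geometry. → tetrahedral.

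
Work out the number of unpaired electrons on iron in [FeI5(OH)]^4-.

4 unpaired electrons

Each iodide is −1; each hydroxide is −1; balancing the −4 overall charge requires Fe(II).
Fe sits in group 8, so the d-electron count is 8 − 2 = 6.
The spin state decides the count: Hydroxide and iodide are weak-field ligands for a first-row metal, so the complex is high-spin.
An octahedral high-spin d⁶ ion is t₂g⁴e_g², giving 4 unpaired electrons.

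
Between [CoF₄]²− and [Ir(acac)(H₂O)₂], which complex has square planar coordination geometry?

[Ir(acac)(H₂O)₂]

For [CoF₄]²−: Ligand charges: each fluoride is −1. With an overall charge of −2 the cobalt centre must be in the +2 oxidation state. Co sits in group 9, so the d-electron count is 9 − 2 = 7. For a high-spin 3d d⁷ ion with weak-field ligands the small Δₜ gives little square-planar CFSE advantage, so four ligands adopt the sterically favoured tetrahedral geometry. → tetrahedral.
For [Ir(acac)(H₂O)₂]: Ligand charges: each acetylacetonate is −1; water is neutral. With an overall charge of 0 the iridium centre must be in the +1 oxidation state. Ir sits in group 9, so the d-electron count is 9 − 1 = 8. A 5d d⁸ ion has a large crystal-field splitting; square planar leaves the high-energy d_{x²−y²} orbital empty and maximises CFSE. → square planar.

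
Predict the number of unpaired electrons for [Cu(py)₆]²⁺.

1 unpaired electron

Pyridine is neutral; balancing the +2 overall charge requires Cu(II).
Cu sits in group 11, so the d-electron count is 11 − 2 = 9.
In an octahedral field the d⁹ configuration is t₂g⁶e_g³ (only one arrangement possible), giving 1 unpaired electron.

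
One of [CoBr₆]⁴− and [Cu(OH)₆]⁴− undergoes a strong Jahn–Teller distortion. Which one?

[Cu(OH)₆]⁴−

[CoBr₆]⁴−: Ligand charges: each bromide is −1. With an overall charge of −4 the cobalt centre must be in the +2 oxidation state. Co sits in group 9, so the d-electron count is 9 − 2 = 7. Bromide is a weak-field ligand for a first-row metal, so the complex is high-spin. The d⁷ configuration leaves the e_g set evenly filled (or empty) — no strong Jahn–Teller driving force.
[Cu(OH)₆]⁴−: Each hydroxide is −1; balancing the −4 overall charge requires Cu(II). Copper is a group-11 element; Cu(II) is therefore d⁹. The t₂g⁶e_g³ configuration has an unevenly filled e_g set; the Jahn–Teller theorem predicts a tetragonal distortion (typically axial elongation) to lift the degeneracy.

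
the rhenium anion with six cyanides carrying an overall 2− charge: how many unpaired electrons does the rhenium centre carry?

3

Each cyanide is −1; balancing the −2 overall charge requires Re(IV).
Re sits in group 7, so the d-electron count is 7 − 4 = 3.
In an octahedral field the d³ configuration is t₂g³e_g⁰ (only one arrangement possible), giving 3 unpaired electrons.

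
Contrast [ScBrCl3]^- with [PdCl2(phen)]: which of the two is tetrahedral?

For [ScBrCl3]^-: Summing ligand charges against the −1 overall charge gives an oxidation state of +3 for scandium. Group 3 minus oxidation state 3 gives a d⁰ configuration. A d⁰ ion has no crystal-field stabilisation preference between square planar and tetrahedral, so four ligands adopt the sterically favoured tetrahedral geometry. → tetrahedral.
For [PdCl2(phen)]: Summing ligand charges against the 0 overall charge gives an oxidation state of +2 for palladium. Palladium is a group-10 element; Pd(II) is therefore d⁸. A 4d d⁸ ion has a large crystal-field splitting; square planar leaves the high-energy d_{x²−y²} orbital empty and maximises CFSE. → square planar.

[ScBrCl3]^-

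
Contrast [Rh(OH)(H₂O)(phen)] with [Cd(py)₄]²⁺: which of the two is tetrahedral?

For [Rh(OH)(H₂O)(phen)]: Ligand charges: each hydroxide is −1; water is neutral; 1,10-phenanthroline is neutral. With an overall charge of 0 the rhodium centre must be in the +1 oxidation state. Rhodium is a group-9 element; Rh(I) is therefore d⁸. A 4d d⁸ ion has a large crystal-field splitting; square planar leaves the high-energy d_{x²−y²} orbital empty and maximises CFSE. → square planar.
For [Cd(py)₄]²⁺: Pyridine is neutral; balancing the +2 overall charge requires Cd(II). Cd sits in group 12, so the d-electron count is 12 − 2 = 10. A d¹⁰ ion has no crystal-field stabilisation preference between square planar and tetrahedral, so four ligands adopt the sterically favoured tetrahedral geometry. → tetrahedral.

[Cd(py)₄]²⁺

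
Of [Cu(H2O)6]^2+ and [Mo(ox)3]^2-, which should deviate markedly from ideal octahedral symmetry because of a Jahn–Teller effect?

[Cu(H2O)6]^2+: Water is neutral; balancing the +2 overall charge requires Cu(II). Copper is a group-11 element; Cu(II) is therefore d⁹. The t₂g⁶e_g³ configuration has an unevenly filled e_g set; the Jahn–Teller theorem predicts a tetragonal distortion (typically axial elongation) to lift the degeneracy.
[Mo(ox)3]^2-: Ligand charges: each oxalate is −2. With an overall charge of −2 the molybdenum centre must be in the +4 oxidation state. Group 6 minus oxidation state 4 gives a d² configuration. The d² configuration leaves the e_g set evenly filled (or empty) — no strong Jahn–Teller driving force.

[Cu(H2O)6]^2+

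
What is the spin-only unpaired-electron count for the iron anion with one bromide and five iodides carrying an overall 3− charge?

5

Ligand charges: each bromide is −1; each iodide is −1. With an overall charge of −3 the iron centre must be in the +3 oxidation state.
Fe sits in group 8, so the d-electron count is 8 − 3 = 5.
The spin state decides the count: Bromide and iodide are weak-field ligands for a first-row metal, so the complex is high-spin.
An octahedral high-spin d⁵ ion is t₂g³e_g², giving 5 unpaired electrons.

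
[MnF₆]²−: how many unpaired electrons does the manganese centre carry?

Each fluoride is −1; balancing the −2 overall charge requires Mn(IV).
Manganese is a group-7 element; Mn(IV) is therefore d³.
In an octahedral field the d³ configuration is t₂g³e_g⁰ (only one arrangement possible), giving 3 unpaired electrons.

3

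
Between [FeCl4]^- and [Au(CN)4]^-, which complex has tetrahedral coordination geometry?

[FeCl4]^-

For [FeCl4]^-: Each chloride is −1; balancing the −1 overall charge requires Fe(III). Group 8 minus oxidation state 3 gives a d⁵ configuration. A high-spin d⁵ ion has zero CFSE in either geometry, so four ligands adopt the sterically favoured tetrahedral geometry. → tetrahedral.
For [Au(CN)4]^-: Summing ligand charges against the −1 overall charge gives an oxidation state of +3 for gold. Au sits in group 11, so the d-electron count is 11 − 3 = 8. A 5d d⁸ ion has a large crystal-field splitting; square planar leaves the high-energy d_{x²−y²} orbital empty and maximises CFSE. → square planar.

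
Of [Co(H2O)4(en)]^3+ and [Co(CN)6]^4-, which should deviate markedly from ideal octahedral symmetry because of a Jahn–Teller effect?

[Co(CN)6]^4-

[Co(H2O)4(en)]^3+: Ligand charges: water is neutral; ethylenediamine is neutral. With an overall charge of +3 the cobalt centre must be in the +3 oxidation state. Group 9 minus oxidation state 3 gives a d⁶ configuration. Co(III) has an exceptionally large octahedral splitting and is low-spin with essentially every ligand except fluoride. The d⁶ configuration leaves the e_g set evenly filled (or empty) — no strong Jahn–Teller driving force.
[Co(CN)6]^4-: Summing ligand charges against the −4 overall charge gives an oxidation state of +2 for cobalt. Co sits in group 9, so the d-electron count is 9 − 2 = 7. Cyanide is a strong-field ligand (high in the spectrochemical series) for a first-row metal, so the complex is low-spin. The t₂g⁶e_g¹ (low-spin) configuration has an unevenly filled e_g set; the Jahn–Teller theorem predicts a tetragonal distortion (typically axial elongation) to lift the degeneracy.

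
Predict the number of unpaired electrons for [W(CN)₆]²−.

2

Summing ligand charges against the −2 overall charge gives an oxidation state of +4 for tungsten.
W sits in group 6, so the d-electron count is 6 − 4 = 2.
In an octahedral field the d² configuration is t₂g²e_g⁰ (only one arrangement possible), giving 2 unpaired electrons.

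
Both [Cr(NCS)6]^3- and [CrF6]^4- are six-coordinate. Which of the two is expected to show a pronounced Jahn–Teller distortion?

[Cr(NCS)6]^3-: Each isothiocyanate is −1; balancing the −3 overall charge requires Cr(III). Cr sits in group 6, so the d-electron count is 6 − 3 = 3. The d³ configuration leaves the e_g set evenly filled (or empty) — no strong Jahn–Teller driving force.
[CrF6]^4-: Ligand charges: each fluoride is −1. With an overall charge of −4 the chromium centre must be in the +2 oxidation state. Cr sits in group 6, so the d-electron count is 6 − 2 = 4. Fluoride is a weak-field ligand for a first-row metal, so the complex is high-spin. The t₂g³e_g¹ (high-spin) configuration has an unevenly filled e_g set; the Jahn–Teller theorem predicts a tetragonal distortion (typically axial elongation) to lift the degeneracy.

[CrF6]^4-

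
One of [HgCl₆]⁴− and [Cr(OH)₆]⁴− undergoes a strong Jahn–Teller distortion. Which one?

[Cr(OH)₆]⁴−

[HgCl₆]⁴−: Ligand charges: each chloride is −1. With an overall charge of −4 the mercury centre must be in the +2 oxidation state. Group 12 minus oxidation state 2 gives a d¹⁰ configuration. The d¹⁰ configuration leaves the e_g set evenly filled (or empty) — no strong Jahn–Teller driving force.
[Cr(OH)₆]⁴−: Ligand charges: each hydroxide is −1. With an overall charge of −4 the chromium centre must be in the +2 oxidation state. Group 6 minus oxidation state 2 gives a d⁴ configuration. Hydroxide is a weak-field ligand for a first-row metal, so the complex is high-spin. The t₂g³e_g¹ (high-spin) configuration has an unevenly filled e_g set; the Jahn–Teller theorem predicts a tetragonal distortion (typically axial elongation) to lift the degeneracy.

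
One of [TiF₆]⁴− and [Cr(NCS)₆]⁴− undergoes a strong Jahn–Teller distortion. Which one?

[Cr(NCS)₆]⁴−

[TiF₆]⁴−: Ligand charges: each fluoride is −1. With an overall charge of −4 the titanium centre must be in the +2 oxidation state. Titanium is a group-4 element; Ti(II) is therefore d². The d² configuration leaves the e_g set evenly filled (or empty) — no strong Jahn–Teller driving force.
[Cr(NCS)₆]⁴−: Ligand charges: each isothiocyanate is −1. With an overall charge of −4 the chromium centre must be in the +2 oxidation state. Cr sits in group 6, so the d-electron count is 6 − 2 = 4. Isothiocyanate is a weak-field ligand for a first-row metal, so the complex is high-spin. The t₂g³e_g¹ (high-spin) configuration has an unevenly filled e_g set; the Jahn–Teller theorem predicts a tetragonal distortion (typically axial elongation) to lift the degeneracy.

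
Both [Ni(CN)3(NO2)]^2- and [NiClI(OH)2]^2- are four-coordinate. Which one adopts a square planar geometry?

[Ni(CN)3(NO2)]^2-

For [Ni(CN)3(NO2)]^2-: Ligand charges: each cyanide is −1; each nitro (N-bound nitrite) is −1. With an overall charge of −2 the nickel centre must be in the +2 oxidation state. Group 10 minus oxidation state 2 gives a d⁸ configuration. Cyanide and nitro (N-bound nitrite) are strong-field ligands (high in the spectrochemical series). A 3d d⁸ ion with strong-field ligands gains enough CFSE to favour square planar over tetrahedral. → square planar.
For [NiClI(OH)2]^2-: Ligand charges: each chloride is −1; each iodide is −1; each hydroxide is −1. With an overall charge of −2 the nickel centre must be in the +2 oxidation state. Ni sits in group 10, so the d-electron count is 10 − 2 = 8. Chloride, hydroxide, and iodide are weak-field ligands. With weak-field ligands the CFSE gain from square planar is small, so a 3d d⁸ ion takes the sterically preferred tetrahedral geometry. → tetrahedral.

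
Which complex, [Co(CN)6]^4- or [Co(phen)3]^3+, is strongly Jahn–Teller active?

[Co(CN)6]^4-

[Co(CN)6]^4-: Ligand charges: each cyanide is −1. With an overall charge of −4 the cobalt centre must be in the +2 oxidation state. Group 9 minus oxidation state 2 gives a d⁷ configuration. Cyanide is a strong-field ligand (high in the spectrochemical series) for a first-row metal, so the complex is low-spin. The t₂g⁶e_g¹ (low-spin) configuration has an unevenly filled e_g set; the Jahn–Teller theorem predicts a tetragonal distortion (typically axial elongation) to lift the degeneracy.
[Co(phen)3]^3+: 1,10-phenanthroline is neutral; balancing the +3 overall charge requires Co(III). Co sits in group 9, so the d-electron count is 9 − 3 = 6. Co(III) has an exceptionally large octahedral splitting and is low-spin with essentially every ligand except fluoride. The d⁶ configuration leaves the e_g set evenly filled (or empty) — no strong Jahn–Teller driving force.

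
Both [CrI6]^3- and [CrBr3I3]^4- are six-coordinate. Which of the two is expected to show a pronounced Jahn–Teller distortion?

[CrI6]^3-: Each iodide is −1; balancing the −3 overall charge requires Cr(III). Group 6 minus oxidation state 3 gives a d³ configuration. The d³ configuration leaves the e_g set evenly filled (or empty) — no strong Jahn–Teller driving force.
[CrBr3I3]^4-: Summing ligand charges against the −4 overall charge gives an oxidation state of +2 for chromium. Group 6 minus oxidation state 2 gives a d⁴ configuration. Bromide and iodide are weak-field ligands for a first-row metal, so the complex is high-spin. The t₂g³e_g¹ (high-spin) configuration has an unevenly filled e_g set; the Jahn–Teller theorem predicts a tetragonal distortion (typically axial elongation) to lift the degeneracy.

[CrBr3I3]^4-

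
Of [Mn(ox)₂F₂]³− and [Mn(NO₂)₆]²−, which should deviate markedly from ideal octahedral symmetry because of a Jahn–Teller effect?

[Mn(ox)₂F₂]³−

[Mn(ox)₂F₂]³−: Each oxalate is −2; each fluoride is −1; balancing the −3 overall charge requires Mn(III). Manganese is a group-7 element; Mn(III) is therefore d⁴. Fluoride and oxalate are weak-field ligands for a first-row metal, so the complex is high-spin. The t₂g³e_g¹ (high-spin) configuration has an unevenly filled e_g set; the Jahn–Teller theorem predicts a tetragonal distortion (typically axial elongation) to lift the degeneracy.
[Mn(NO₂)₆]²−: Ligand charges: each nitro (N-bound nitrite) is −1. With an overall charge of −2 the manganese centre must be in the +4 oxidation state. Mn sits in group 7, so the d-electron count is 7 − 4 = 3. The d³ configuration leaves the e_g set evenly filled (or empty) — no strong Jahn–Teller driving force.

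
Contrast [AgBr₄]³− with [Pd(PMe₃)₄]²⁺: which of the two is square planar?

For [AgBr₄]³−: Each bromide is −1; balancing the −3 overall charge requires Ag(I). Ag sits in group 11, so the d-electron count is 11 − 1 = 10. A d¹⁰ ion has no crystal-field stabilisation preference between square planar and tetrahedral, so four ligands adopt the sterically favoured tetrahedral geometry. → tetrahedral.
For [Pd(PMe₃)₄]²⁺: Summing ligand charges against the +2 overall charge gives an oxidation state of +2 for palladium. Palladium is a group-10 element; Pd(II) is therefore d⁸. A 4d d⁸ ion has a large crystal-field splitting; square planar leaves the high-energy d_{x²−y²} orbital empty and maximises CFSE. → square planar.

[Pd(PMe₃)₄]²⁺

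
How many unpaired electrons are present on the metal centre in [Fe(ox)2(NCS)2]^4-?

Ligand charges: each oxalate is −2; each isothiocyanate is −1. With an overall charge of −4 the iron centre must be in the +2 oxidation state.
Iron is a group-8 element; Fe(II) is therefore d⁶.
Counting donor atoms: 2×oxalate (bidentate) → 4 donors; 2×isothiocyanate (monodentate) → 2 donors. Coordination number = 6.
The spin state decides the count: Isothiocyanate and oxalate are weak-field ligands for a first-row metal, so the complex is high-spin.
An octahedral high-spin d⁶ ion is t₂g⁴e_g², giving 4 unpaired electrons.

4 unpaired electrons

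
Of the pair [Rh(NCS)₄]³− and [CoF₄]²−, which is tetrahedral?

For [Rh(NCS)₄]³−: Summing ligand charges against the −3 overall charge gives an oxidation state of +1 for rhodium. Rh sits in group 9, so the d-electron count is 9 − 1 = 8. A 4d d⁸ ion has a large crystal-field splitting; square planar leaves the high-energy d_{x²−y²} orbital empty and maximises CFSE. → square planar.
For [CoF₄]²−: Summing ligand charges against the −2 overall charge gives an oxidation state of +2 for cobalt. Co sits in group 9, so the d-electron count is 9 − 2 = 7. For a high-spin 3d d⁷ ion with weak-field ligands the small Δₜ gives little square-planar CFSE advantage, so four ligands adopt the sterically favoured tetrahedral geometry. → tetrahedral.

[CoF₄]²−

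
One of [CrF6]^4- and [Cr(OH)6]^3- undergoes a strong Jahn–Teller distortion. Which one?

[CrF6]^4-: Ligand charges: each fluoride is −1. With an overall charge of −4 the chromium centre must be in the +2 oxidation state. Chromium is a group-6 element; Cr(II) is therefore d⁴. Fluoride is a weak-field ligand for a first-row metal, so the complex is high-spin. The t₂g³e_g¹ (high-spin) configuration has an unevenly filled e_g set; the Jahn–Teller theorem predicts a tetragonal distortion (typically axial elongation) to lift the degeneracy.
[Cr(OH)6]^3-: Each hydroxide is −1; balancing the −3 overall charge requires Cr(III). Chromium is a group-6 element; Cr(III) is therefore d³. The d³ configuration leaves the e_g set evenly filled (or empty) — no strong Jahn–Teller driving force.

[CrF6]^4-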